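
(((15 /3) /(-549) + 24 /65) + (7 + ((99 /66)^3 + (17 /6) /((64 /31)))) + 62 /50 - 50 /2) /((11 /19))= -5056356361 /251222400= -20.13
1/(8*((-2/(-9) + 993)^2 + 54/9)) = 81/639249656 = 0.00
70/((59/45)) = 3150/59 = 53.39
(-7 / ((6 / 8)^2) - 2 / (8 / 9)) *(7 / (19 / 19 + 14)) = -3703 / 540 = -6.86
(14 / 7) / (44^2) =1 / 968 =0.00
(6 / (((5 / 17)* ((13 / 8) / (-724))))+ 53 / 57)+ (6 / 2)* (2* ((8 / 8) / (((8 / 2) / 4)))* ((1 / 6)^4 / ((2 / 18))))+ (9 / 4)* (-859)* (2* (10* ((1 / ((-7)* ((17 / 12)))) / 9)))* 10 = -16778420371 / 3527160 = -4756.92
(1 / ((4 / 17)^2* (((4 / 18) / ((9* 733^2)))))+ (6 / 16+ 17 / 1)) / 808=12577398757 / 25856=486440.24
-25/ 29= -0.86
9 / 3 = 3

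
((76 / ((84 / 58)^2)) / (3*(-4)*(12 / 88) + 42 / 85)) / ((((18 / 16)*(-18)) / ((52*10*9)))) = 7768989800 / 1059723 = 7331.15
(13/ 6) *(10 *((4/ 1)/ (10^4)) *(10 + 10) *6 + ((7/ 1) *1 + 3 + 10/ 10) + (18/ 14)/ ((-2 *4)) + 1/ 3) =636233/ 25200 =25.25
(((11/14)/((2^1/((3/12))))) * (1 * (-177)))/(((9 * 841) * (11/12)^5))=-305856/86191567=-0.00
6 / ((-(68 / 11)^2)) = -363 / 2312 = -0.16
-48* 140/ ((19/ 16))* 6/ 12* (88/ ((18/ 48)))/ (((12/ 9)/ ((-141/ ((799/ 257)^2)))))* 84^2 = 13228725395128320/ 258077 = 51258831260.16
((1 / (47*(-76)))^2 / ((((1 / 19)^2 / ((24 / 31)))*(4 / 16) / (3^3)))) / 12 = 27 / 136958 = 0.00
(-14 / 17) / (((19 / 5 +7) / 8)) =-280 / 459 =-0.61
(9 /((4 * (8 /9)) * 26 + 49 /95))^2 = 59213025 /6317229361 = 0.01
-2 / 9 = -0.22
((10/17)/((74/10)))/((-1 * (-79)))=50/49691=0.00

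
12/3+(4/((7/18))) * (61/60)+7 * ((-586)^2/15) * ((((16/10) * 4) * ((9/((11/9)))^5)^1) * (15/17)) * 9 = 176330931896.12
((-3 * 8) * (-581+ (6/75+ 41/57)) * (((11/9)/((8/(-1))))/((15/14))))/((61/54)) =-254650088/144875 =-1757.72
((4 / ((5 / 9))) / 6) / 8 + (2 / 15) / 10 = 49 / 300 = 0.16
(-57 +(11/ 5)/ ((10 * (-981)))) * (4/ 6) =-2795861/ 73575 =-38.00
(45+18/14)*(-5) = -1620/7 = -231.43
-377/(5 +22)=-377/27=-13.96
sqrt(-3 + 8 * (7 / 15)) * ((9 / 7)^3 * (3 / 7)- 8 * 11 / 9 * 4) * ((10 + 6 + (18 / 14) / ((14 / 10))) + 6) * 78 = -24102043862 * sqrt(165) / 5294205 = -58478.35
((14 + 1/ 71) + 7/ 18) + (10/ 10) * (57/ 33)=226759/ 14058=16.13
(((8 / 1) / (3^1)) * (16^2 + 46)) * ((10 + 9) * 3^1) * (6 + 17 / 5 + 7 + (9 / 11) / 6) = 41749688 / 55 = 759085.24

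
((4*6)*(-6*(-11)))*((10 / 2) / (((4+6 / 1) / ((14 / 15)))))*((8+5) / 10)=24024 / 25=960.96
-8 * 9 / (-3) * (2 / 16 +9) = 219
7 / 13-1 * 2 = -19 / 13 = -1.46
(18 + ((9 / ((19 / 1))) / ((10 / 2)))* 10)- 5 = 265 / 19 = 13.95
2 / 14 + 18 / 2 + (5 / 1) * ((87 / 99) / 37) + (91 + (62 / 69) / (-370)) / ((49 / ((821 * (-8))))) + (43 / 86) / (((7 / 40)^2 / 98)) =-24283287279 / 2293445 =-10588.13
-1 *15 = -15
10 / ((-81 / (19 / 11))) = -190 / 891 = -0.21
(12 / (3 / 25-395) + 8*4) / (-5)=-78901 / 12340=-6.39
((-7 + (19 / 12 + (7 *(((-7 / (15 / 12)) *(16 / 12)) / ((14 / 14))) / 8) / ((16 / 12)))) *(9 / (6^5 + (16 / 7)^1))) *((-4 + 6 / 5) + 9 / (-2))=948927 / 10889600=0.09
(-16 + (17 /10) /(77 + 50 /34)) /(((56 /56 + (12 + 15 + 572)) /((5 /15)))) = -213151 /24012000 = -0.01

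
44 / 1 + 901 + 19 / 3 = 2854 / 3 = 951.33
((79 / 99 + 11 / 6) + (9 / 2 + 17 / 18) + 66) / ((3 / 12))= 9778 / 33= 296.30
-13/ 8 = -1.62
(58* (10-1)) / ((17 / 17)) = 522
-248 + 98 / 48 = -5903 / 24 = -245.96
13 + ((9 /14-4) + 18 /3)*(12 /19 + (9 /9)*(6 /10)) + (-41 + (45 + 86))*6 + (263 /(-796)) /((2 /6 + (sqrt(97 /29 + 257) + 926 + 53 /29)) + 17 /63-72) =151357815*sqrt(8758) /1948141502648596 + 720635549200767079727 /1295514099261316340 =556.25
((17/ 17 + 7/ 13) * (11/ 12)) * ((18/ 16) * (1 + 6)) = 1155/ 104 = 11.11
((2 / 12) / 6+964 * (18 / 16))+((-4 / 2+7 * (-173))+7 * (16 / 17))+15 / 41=-3049133 / 25092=-121.52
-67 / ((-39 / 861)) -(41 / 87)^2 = 145522448 / 98397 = 1478.93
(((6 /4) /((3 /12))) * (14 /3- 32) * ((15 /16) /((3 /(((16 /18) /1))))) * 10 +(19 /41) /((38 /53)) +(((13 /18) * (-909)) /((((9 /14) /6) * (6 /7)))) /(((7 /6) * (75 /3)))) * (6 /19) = -12915047 /58425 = -221.05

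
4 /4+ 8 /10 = 1.80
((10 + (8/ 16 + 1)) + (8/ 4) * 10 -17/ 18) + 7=338/ 9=37.56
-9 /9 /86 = -1 /86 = -0.01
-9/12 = -3/4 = -0.75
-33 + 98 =65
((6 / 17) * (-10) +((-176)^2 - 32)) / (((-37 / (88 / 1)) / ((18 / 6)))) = -138860832 / 629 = -220764.44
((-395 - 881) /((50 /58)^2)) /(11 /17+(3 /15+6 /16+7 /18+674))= -1313493984 /516842375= -2.54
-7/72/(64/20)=-35/1152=-0.03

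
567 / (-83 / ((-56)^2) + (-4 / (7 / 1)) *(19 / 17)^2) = -765.95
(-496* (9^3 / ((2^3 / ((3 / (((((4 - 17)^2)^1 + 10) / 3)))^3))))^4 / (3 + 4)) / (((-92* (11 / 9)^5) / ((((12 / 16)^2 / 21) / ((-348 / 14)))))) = -146013989614633589882569714359 / 26660826364372284535665181009971762921472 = -0.00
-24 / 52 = -6 / 13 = -0.46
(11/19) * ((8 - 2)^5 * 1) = 4501.89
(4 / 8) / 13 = 0.04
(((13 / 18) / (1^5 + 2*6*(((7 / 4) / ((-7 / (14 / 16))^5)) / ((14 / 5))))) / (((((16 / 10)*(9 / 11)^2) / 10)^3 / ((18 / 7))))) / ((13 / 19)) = 538554544000000 / 243743820327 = 2209.51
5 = 5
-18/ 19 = -0.95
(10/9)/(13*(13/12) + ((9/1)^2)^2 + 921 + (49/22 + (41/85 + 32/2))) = 37400/252947931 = 0.00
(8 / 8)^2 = 1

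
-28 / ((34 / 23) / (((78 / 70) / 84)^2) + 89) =-108836 / 32999543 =-0.00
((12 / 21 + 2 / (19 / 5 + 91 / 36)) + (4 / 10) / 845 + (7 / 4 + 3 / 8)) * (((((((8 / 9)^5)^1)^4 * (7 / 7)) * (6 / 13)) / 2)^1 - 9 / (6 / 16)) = -72.25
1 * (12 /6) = 2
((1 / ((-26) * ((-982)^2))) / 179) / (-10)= 1 / 44879638960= 0.00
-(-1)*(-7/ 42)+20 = 119/ 6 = 19.83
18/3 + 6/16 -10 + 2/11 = -303/88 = -3.44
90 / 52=45 / 26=1.73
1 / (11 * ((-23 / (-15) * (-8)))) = -15 / 2024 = -0.01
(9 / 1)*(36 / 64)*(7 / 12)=2.95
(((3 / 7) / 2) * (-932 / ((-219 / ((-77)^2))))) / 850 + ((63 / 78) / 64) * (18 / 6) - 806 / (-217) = 10.11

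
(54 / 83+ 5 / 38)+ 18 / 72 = 6511 / 6308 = 1.03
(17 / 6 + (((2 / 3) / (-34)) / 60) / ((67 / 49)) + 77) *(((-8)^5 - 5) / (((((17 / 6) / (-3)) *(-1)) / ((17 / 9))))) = -536408177513 / 102510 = -5232740.00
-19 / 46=-0.41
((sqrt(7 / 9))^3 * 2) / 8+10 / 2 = 7 * sqrt(7) / 108+5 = 5.17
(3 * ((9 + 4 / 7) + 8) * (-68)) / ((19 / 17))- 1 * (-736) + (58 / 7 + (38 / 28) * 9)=-651899 / 266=-2450.75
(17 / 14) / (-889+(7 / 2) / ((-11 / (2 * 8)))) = -0.00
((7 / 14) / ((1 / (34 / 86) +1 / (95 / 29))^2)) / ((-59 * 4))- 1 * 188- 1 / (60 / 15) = -1862212203961 / 9892215648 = -188.25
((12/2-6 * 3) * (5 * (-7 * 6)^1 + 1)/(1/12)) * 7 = 210672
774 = 774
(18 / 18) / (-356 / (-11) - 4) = 0.04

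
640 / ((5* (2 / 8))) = 512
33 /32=1.03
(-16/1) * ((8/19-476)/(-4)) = -36144/19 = -1902.32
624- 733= -109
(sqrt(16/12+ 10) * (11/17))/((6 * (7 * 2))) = 11 * sqrt(102)/4284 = 0.03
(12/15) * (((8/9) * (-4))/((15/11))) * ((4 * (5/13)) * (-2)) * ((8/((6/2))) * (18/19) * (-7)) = -1261568/11115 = -113.50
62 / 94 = 31 / 47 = 0.66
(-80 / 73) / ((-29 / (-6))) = -480 / 2117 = -0.23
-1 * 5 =-5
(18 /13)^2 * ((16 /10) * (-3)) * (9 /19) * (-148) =10357632 /16055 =645.13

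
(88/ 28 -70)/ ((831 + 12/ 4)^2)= -0.00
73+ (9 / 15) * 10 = 79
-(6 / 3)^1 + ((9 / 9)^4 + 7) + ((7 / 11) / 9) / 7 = 595 / 99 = 6.01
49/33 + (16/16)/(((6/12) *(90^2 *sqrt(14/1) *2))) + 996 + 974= sqrt(14)/113400 + 65059/33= 1971.48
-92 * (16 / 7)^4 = -6029312 / 2401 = -2511.17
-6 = -6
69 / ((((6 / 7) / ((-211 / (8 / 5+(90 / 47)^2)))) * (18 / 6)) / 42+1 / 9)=629.66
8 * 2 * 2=32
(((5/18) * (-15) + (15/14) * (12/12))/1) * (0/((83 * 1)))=0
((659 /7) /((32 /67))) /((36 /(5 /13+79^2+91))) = 3634719113 /104832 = 34671.85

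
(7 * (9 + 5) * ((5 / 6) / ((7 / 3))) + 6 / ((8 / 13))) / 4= 179 / 16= 11.19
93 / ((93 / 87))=87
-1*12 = -12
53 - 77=-24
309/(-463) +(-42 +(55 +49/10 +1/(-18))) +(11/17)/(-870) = 70571669/4108662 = 17.18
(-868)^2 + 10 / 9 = 6780826 / 9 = 753425.11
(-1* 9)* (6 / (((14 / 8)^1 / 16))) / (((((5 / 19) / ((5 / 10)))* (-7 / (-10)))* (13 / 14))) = -131328 / 91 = -1443.16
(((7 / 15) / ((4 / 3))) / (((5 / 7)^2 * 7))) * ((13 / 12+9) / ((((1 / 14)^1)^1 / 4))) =41503 / 750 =55.34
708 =708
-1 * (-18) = 18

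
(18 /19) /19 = 18 /361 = 0.05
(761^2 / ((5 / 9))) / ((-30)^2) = 579121 / 500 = 1158.24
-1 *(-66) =66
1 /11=0.09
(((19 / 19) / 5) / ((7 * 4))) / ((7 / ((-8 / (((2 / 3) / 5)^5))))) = -151875 / 784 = -193.72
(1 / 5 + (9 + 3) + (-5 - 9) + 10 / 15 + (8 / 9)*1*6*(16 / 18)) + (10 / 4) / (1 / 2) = 1162 / 135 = 8.61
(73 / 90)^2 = 5329 / 8100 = 0.66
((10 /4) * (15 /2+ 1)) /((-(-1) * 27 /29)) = 2465 /108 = 22.82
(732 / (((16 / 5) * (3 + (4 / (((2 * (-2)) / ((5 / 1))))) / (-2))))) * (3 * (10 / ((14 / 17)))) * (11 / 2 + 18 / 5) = 606645 / 44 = 13787.39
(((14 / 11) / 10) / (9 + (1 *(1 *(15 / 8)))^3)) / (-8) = -448 / 439065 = -0.00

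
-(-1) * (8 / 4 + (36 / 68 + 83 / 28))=2615 / 476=5.49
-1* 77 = -77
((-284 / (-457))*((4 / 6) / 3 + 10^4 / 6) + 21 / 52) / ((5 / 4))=221635909 / 267345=829.03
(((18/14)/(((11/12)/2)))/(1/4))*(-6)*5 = -25920/77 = -336.62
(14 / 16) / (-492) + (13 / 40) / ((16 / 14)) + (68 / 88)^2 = 4189643 / 4762560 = 0.88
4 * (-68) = -272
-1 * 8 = -8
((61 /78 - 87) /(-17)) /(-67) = -6725 /88842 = -0.08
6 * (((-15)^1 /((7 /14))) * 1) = -180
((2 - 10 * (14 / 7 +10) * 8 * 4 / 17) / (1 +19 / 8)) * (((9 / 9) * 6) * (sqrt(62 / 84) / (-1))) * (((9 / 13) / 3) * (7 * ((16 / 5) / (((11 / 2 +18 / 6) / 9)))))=974336 * sqrt(1302) / 18785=1871.56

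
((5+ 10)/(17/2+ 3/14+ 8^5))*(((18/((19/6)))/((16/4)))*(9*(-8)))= -22680/484367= -0.05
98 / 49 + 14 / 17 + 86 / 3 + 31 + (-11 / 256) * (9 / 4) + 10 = 3780679 / 52224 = 72.39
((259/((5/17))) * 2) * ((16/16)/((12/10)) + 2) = 74851/15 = 4990.07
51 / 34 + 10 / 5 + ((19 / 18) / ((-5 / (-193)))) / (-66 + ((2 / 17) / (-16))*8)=145703 / 50535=2.88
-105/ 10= -10.50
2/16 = 1/8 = 0.12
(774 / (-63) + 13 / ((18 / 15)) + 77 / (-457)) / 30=-31111 / 575820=-0.05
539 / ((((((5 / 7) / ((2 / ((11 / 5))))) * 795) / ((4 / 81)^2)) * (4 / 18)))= 5488 / 579555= 0.01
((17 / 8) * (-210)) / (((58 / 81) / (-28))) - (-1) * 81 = 1016793 / 58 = 17530.91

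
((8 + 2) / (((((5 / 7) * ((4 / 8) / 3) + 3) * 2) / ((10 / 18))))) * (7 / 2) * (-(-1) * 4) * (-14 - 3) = -211.96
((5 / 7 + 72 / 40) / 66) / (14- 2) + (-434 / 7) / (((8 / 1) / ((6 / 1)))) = -29293 / 630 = -46.50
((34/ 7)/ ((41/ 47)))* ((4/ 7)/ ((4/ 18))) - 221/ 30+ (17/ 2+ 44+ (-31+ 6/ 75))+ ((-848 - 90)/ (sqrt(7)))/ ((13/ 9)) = 4298894/ 150675 - 1206* sqrt(7)/ 13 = -216.91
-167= -167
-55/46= -1.20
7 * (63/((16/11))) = 4851/16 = 303.19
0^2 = 0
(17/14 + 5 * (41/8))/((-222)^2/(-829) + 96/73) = -30319017/65672096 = -0.46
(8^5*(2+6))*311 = 81526784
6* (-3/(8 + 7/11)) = -198/95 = -2.08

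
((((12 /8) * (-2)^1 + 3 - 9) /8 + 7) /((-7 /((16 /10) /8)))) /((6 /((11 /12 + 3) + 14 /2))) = -6157 /20160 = -0.31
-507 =-507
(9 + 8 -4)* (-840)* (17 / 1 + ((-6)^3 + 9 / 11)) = 23805600 / 11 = 2164145.45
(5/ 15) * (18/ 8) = 0.75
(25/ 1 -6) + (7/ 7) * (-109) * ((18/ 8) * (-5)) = 4981/ 4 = 1245.25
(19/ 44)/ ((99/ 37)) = 703/ 4356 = 0.16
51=51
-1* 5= -5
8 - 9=-1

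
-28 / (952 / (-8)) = 4 / 17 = 0.24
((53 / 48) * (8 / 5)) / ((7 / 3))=53 / 70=0.76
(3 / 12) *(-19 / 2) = -19 / 8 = -2.38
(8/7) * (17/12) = 34/21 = 1.62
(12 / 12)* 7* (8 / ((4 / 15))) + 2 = 212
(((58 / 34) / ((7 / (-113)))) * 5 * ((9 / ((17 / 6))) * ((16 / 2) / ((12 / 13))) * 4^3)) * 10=-4907635200 / 2023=-2425919.53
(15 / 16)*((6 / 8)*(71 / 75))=213 / 320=0.67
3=3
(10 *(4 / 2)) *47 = 940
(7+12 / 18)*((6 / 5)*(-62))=-2852 / 5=-570.40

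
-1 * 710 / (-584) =355 / 292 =1.22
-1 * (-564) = 564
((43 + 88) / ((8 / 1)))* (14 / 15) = 917 / 60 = 15.28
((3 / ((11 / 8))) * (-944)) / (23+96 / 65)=-1472640 / 17501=-84.15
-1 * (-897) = 897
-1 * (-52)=52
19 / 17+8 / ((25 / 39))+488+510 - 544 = 198729 / 425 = 467.60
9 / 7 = 1.29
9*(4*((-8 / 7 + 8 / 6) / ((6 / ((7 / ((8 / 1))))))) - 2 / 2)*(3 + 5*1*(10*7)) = -2824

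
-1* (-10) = 10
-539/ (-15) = 539/ 15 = 35.93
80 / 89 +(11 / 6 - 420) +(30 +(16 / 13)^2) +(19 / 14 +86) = -94251613 / 315861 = -298.40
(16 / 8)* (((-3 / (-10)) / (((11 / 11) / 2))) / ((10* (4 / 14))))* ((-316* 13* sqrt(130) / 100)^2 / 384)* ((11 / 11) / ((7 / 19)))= 260518063 / 400000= 651.30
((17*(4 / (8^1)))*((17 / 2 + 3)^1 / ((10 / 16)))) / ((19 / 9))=74.08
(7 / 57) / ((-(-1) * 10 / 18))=21 / 95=0.22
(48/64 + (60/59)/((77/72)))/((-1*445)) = -30909/8086540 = -0.00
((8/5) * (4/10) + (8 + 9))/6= 2.94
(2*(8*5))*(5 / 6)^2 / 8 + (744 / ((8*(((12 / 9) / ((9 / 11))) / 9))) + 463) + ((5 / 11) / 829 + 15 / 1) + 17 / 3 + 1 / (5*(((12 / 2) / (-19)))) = 1647315919 / 1641420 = 1003.59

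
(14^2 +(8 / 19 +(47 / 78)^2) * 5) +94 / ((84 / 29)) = 188029775 / 809172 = 232.37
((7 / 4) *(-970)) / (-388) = 35 / 8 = 4.38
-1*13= -13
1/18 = 0.06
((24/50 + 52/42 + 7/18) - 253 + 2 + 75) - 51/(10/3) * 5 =-394369/1575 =-250.39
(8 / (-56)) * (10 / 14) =-5 / 49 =-0.10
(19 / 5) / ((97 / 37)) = 703 / 485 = 1.45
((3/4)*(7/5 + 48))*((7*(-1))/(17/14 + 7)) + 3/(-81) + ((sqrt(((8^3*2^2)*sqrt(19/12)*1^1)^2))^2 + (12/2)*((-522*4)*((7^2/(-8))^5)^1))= 3644940637128443/31795200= 114638078.61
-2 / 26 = -1 / 13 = -0.08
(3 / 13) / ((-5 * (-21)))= 1 / 455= 0.00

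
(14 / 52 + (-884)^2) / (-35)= -20317863 / 910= -22327.32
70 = 70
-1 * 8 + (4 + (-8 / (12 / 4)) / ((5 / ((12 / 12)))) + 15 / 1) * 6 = 514 / 5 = 102.80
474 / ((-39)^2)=158 / 507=0.31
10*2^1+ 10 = 30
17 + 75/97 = 1724/97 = 17.77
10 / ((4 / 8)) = 20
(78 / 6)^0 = 1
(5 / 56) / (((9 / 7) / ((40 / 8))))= 25 / 72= 0.35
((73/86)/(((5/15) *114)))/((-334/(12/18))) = -73/1637268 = -0.00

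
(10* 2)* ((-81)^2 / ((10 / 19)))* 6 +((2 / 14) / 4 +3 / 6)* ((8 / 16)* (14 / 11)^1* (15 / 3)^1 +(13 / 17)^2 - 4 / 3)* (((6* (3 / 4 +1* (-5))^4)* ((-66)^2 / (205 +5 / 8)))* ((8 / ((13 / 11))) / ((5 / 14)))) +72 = 53901778878 / 21385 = 2520541.45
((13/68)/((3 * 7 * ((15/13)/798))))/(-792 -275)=-3211/544170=-0.01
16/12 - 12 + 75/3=43/3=14.33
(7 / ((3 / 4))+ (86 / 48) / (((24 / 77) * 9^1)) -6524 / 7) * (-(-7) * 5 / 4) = -167292755 / 20736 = -8067.74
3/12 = 1/4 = 0.25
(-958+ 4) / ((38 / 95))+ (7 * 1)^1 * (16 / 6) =-7099 / 3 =-2366.33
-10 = -10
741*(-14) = -10374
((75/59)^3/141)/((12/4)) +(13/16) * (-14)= -878030983/77222504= -11.37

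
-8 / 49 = -0.16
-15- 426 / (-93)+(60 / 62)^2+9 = -464 / 961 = -0.48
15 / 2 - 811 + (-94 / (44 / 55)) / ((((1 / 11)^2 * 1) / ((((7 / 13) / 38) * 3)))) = -1407.89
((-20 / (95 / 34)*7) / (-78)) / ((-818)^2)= 119 / 123955221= 0.00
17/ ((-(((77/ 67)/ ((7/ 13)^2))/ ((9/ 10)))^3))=-1278483059637/ 6424482779000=-0.20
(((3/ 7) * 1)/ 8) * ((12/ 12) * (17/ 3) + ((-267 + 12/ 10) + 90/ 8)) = -14933/ 1120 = -13.33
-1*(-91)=91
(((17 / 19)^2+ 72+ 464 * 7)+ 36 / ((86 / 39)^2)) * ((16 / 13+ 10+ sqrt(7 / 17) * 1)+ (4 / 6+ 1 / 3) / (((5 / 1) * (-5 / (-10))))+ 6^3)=2221539570 * sqrt(119) / 11347313+ 6573979895544 / 8677357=759737.31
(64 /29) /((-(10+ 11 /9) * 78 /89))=-8544 /38077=-0.22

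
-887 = -887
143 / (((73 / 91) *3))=13013 / 219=59.42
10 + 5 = 15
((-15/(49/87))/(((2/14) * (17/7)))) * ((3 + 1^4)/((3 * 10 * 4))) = -87/34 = -2.56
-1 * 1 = -1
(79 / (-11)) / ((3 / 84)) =-2212 / 11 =-201.09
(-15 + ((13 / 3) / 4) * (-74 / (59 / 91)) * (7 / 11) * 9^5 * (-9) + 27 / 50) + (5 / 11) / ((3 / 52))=2035398780622 / 48675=41816102.32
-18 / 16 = -9 / 8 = -1.12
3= 3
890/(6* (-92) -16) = -1.57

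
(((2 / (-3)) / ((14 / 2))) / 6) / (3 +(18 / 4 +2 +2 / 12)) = -1 / 609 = -0.00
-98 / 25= -3.92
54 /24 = 9 /4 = 2.25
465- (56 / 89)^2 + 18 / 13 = 47984255 / 102973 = 465.99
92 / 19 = 4.84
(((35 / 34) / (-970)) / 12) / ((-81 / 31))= 217 / 6411312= 0.00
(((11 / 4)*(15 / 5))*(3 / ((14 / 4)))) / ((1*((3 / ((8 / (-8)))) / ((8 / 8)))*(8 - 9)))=33 / 14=2.36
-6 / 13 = -0.46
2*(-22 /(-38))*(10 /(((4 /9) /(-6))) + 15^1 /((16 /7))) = -22605 /152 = -148.72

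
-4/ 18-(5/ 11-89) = 8744/ 99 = 88.32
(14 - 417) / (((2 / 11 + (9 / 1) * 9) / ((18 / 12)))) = -13299 / 1786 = -7.45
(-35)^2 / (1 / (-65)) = -79625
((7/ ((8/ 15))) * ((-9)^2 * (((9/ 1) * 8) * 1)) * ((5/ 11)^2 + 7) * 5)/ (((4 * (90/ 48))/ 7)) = 311487120/ 121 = 2574273.72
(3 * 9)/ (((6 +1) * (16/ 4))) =27/ 28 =0.96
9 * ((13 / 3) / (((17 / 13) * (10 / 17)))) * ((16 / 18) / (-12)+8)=18083 / 45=401.84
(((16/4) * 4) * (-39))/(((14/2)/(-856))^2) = -457227264/49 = -9331168.65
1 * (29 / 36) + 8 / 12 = 53 / 36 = 1.47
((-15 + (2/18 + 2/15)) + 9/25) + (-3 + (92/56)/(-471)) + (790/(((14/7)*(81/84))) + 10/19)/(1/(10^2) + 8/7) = 7697613192697/22748805450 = 338.37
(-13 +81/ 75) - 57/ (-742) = -219691/ 18550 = -11.84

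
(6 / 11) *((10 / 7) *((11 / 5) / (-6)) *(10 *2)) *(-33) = 1320 / 7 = 188.57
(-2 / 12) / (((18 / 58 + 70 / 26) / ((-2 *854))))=160979 / 1698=94.81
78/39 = 2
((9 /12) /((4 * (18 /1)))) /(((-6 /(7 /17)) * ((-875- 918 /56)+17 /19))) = 931 /1159727760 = 0.00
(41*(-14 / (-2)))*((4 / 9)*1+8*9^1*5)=931028 / 9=103447.56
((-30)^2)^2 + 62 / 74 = 29970031 / 37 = 810000.84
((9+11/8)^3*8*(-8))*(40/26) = -2858935/26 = -109959.04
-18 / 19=-0.95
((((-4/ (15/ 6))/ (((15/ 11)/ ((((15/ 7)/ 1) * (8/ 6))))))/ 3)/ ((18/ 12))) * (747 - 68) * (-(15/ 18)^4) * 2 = 1067000/ 2187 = 487.88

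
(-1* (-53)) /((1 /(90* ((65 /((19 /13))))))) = 4030650 /19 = 212139.47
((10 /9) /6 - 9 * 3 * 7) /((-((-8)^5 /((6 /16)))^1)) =-2549 /1179648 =-0.00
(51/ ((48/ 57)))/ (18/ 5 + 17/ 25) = 14.15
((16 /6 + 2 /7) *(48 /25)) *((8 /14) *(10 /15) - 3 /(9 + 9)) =1488 /1225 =1.21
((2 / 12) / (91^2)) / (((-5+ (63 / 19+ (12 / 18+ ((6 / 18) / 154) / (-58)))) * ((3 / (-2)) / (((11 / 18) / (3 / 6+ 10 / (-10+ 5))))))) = -266684 / 49643500725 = -0.00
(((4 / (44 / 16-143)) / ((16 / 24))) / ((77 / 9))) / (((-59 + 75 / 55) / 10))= 360 / 414953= 0.00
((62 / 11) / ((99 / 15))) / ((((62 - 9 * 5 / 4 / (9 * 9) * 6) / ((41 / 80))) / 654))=415617 / 88814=4.68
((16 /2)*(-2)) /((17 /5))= -80 /17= -4.71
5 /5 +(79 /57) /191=10966 /10887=1.01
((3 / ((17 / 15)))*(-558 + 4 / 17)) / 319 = -38790 / 8381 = -4.63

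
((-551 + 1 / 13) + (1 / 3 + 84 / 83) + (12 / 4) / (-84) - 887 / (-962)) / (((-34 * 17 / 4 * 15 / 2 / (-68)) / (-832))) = 5541809920 / 193473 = 28643.84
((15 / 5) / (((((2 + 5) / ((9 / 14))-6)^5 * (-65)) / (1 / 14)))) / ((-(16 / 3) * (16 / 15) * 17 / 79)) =0.00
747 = 747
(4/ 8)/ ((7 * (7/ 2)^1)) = 1/ 49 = 0.02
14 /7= 2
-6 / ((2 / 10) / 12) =-360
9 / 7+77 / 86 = 1313 / 602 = 2.18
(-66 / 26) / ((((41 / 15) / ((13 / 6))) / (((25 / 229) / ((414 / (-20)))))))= 6875 / 647841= 0.01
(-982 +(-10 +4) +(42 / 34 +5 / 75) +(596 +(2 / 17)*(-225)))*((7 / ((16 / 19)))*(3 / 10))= -7074137 / 6800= -1040.31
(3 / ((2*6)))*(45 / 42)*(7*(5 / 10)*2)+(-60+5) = -53.12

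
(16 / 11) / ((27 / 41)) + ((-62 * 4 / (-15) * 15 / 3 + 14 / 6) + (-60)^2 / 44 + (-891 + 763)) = 12185 / 297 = 41.03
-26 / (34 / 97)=-1261 / 17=-74.18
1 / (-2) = -1 / 2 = -0.50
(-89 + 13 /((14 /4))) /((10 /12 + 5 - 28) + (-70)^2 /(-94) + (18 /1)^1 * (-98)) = 168354 /3628793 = 0.05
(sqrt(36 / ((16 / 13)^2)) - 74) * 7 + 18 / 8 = -3853 / 8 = -481.62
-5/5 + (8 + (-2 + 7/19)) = 102/19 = 5.37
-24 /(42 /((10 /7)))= -40 /49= -0.82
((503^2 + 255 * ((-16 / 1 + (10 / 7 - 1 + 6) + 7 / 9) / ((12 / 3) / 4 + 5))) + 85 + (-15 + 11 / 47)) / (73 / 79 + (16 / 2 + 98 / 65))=3842320219595 / 158611887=24224.67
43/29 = 1.48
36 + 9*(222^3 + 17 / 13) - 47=1280102626 / 13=98469432.77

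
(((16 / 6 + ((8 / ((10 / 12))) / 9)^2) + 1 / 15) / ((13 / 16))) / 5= 1072 / 1125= 0.95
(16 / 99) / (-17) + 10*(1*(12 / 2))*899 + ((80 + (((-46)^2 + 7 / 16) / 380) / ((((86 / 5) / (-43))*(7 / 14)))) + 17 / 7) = 773509812701 / 14325696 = 53994.57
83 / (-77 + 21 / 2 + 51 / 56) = -4648 / 3673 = -1.27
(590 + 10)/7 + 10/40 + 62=4143/28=147.96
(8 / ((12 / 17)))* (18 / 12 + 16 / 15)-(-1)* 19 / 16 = 21799 / 720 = 30.28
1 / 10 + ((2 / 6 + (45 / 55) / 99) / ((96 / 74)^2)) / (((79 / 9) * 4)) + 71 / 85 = 587241619 / 624011520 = 0.94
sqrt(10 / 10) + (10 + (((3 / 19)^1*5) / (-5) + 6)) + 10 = 510 / 19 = 26.84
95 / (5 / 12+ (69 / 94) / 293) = 15698940 / 69269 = 226.64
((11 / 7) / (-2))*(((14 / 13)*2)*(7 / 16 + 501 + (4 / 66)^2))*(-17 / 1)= 148530887 / 10296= 14426.08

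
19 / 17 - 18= -287 / 17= -16.88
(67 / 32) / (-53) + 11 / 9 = 18053 / 15264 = 1.18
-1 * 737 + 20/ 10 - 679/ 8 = -6559/ 8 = -819.88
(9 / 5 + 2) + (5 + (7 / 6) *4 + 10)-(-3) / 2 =749 / 30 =24.97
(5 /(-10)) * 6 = -3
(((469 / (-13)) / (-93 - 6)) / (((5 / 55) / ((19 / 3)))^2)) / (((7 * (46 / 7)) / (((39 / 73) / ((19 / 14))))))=686147 / 45333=15.14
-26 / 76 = -13 / 38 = -0.34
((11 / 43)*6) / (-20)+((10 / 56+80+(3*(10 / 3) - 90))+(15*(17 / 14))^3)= 3565055699 / 589960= 6042.88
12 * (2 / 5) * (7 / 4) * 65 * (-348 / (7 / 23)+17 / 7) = -622986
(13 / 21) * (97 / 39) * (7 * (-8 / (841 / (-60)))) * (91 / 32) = 44135 / 2523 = 17.49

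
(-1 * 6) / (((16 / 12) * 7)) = -9 / 14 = -0.64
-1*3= -3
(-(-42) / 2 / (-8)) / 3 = -0.88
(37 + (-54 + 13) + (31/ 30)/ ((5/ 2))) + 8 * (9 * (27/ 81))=1531/ 75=20.41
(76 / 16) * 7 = 133 / 4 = 33.25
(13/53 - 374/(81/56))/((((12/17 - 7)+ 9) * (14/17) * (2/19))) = -6089403689/5529384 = -1101.28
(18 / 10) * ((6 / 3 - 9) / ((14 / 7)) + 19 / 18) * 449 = -9878 / 5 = -1975.60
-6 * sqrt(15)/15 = -2 * sqrt(15)/5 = -1.55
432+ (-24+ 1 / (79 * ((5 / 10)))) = 32234 / 79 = 408.03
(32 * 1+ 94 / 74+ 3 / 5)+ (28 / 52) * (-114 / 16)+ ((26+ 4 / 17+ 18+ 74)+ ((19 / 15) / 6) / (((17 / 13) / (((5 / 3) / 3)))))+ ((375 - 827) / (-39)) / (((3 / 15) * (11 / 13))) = 63194346343 / 291428280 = 216.84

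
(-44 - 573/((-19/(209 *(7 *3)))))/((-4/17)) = -2249423/4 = -562355.75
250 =250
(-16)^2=256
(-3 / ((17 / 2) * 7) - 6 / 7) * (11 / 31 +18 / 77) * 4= -606960 / 284053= -2.14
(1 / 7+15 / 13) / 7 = 118 / 637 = 0.19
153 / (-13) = -153 / 13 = -11.77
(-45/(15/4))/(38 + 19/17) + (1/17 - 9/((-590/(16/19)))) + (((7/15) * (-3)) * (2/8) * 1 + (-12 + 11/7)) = -29384249/2667980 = -11.01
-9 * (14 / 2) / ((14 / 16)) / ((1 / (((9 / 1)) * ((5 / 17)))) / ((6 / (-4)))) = 4860 / 17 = 285.88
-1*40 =-40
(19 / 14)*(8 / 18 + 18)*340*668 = 358168240 / 63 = 5685210.16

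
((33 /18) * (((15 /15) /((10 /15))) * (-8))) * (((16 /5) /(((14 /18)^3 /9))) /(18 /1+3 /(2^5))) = -24634368 /330995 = -74.43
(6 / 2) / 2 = 3 / 2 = 1.50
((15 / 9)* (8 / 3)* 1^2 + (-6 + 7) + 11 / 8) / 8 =491 / 576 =0.85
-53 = -53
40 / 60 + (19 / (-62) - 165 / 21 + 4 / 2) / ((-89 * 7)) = 548789 / 811146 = 0.68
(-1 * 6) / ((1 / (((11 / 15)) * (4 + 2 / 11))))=-92 / 5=-18.40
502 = 502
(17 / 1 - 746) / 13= -729 / 13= -56.08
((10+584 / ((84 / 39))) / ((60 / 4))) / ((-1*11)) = -656 / 385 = -1.70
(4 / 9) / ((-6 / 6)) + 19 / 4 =155 / 36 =4.31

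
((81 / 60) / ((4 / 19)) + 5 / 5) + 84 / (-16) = 2.16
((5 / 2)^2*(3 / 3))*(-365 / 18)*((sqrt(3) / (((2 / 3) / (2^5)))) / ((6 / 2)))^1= -18250*sqrt(3) / 9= -3512.21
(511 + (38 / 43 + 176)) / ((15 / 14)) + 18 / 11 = 4566776 / 7095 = 643.66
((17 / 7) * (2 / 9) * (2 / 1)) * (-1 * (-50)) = 3400 / 63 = 53.97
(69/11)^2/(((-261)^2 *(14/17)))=0.00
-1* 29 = -29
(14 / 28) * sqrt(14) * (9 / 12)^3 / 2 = 27 * sqrt(14) / 256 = 0.39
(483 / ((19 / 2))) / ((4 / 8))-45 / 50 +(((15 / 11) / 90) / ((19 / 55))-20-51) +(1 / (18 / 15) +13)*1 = 24887 / 570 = 43.66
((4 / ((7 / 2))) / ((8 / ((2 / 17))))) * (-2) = -0.03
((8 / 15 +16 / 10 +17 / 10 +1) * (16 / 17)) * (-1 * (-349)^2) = -28257832 / 51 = -554075.14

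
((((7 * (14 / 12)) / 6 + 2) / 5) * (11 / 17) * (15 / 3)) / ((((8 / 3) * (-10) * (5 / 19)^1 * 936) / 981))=-2756501 / 8486400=-0.32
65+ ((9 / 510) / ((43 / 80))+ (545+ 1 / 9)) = 4014137 / 6579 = 610.14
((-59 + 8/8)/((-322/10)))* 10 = 2900/161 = 18.01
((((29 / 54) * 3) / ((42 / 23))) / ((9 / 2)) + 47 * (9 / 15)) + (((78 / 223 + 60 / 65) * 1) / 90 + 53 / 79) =113289667217 / 3895647210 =29.08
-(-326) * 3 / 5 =978 / 5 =195.60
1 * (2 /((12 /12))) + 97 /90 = 277 /90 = 3.08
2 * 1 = 2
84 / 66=14 / 11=1.27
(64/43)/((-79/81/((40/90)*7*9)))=-145152/3397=-42.73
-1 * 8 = -8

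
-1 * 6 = -6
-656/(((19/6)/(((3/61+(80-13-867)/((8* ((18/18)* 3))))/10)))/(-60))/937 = -47948352/1085983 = -44.15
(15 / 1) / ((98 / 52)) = 390 / 49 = 7.96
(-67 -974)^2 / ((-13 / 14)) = -15171534 / 13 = -1167041.08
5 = 5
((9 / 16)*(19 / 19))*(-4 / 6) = -3 / 8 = -0.38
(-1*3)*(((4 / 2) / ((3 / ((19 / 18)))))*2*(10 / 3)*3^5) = -3420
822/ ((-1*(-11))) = 822/ 11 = 74.73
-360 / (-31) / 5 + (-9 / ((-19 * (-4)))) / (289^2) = 457026633 / 196775476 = 2.32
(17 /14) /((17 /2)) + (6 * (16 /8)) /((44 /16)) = 347 /77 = 4.51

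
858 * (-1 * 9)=-7722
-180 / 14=-90 / 7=-12.86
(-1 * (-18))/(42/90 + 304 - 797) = -0.04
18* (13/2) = 117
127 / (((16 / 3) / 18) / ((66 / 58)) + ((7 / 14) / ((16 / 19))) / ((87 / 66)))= 52504848 / 293867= 178.67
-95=-95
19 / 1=19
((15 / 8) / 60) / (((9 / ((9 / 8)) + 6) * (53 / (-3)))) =-3 / 23744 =-0.00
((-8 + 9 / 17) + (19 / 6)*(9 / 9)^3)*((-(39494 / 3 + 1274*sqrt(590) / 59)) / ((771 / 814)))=227629402*sqrt(590) / 2319939 + 7056511462 / 117963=62203.00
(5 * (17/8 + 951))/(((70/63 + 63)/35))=12009375/4616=2601.68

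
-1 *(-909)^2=-826281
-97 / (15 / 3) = -97 / 5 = -19.40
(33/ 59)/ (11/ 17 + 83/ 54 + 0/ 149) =30294/ 118295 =0.26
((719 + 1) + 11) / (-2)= -731 / 2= -365.50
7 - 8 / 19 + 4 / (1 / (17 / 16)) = 823 / 76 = 10.83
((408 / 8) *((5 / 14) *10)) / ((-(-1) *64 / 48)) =3825 / 28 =136.61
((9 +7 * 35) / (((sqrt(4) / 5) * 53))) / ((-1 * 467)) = -635 / 24751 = -0.03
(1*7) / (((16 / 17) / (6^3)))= 3213 / 2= 1606.50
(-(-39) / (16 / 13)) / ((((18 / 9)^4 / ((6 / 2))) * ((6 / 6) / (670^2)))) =170694225 / 64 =2667097.27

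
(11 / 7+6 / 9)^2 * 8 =17672 / 441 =40.07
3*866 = 2598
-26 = -26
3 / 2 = 1.50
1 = 1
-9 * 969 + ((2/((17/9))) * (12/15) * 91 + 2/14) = -5143046/595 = -8643.77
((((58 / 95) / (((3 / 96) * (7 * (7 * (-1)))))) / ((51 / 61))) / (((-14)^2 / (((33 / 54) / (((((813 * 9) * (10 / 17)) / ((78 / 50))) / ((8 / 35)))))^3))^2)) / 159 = -5498302502122296147204352 / 4182389032822709661674088561230887839872539043426513671875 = -0.00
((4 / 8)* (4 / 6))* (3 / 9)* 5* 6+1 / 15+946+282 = 6157 / 5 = 1231.40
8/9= 0.89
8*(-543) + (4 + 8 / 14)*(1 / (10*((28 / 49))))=-4343.20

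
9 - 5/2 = 13/2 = 6.50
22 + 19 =41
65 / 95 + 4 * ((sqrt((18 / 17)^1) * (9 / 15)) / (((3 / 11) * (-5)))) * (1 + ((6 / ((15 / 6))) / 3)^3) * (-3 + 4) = 13 / 19 - 24948 * sqrt(34) / 53125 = -2.05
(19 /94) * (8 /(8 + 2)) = 38 /235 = 0.16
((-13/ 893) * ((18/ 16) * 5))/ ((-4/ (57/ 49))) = 1755/ 73696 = 0.02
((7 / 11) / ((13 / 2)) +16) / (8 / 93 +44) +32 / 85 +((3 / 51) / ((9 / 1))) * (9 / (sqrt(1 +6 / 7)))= sqrt(91) / 221 +3695891 / 4983550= 0.78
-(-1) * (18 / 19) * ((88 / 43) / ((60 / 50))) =1320 / 817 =1.62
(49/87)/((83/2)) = 98/7221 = 0.01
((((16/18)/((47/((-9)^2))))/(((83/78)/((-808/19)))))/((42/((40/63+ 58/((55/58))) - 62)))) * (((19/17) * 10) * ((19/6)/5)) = 1114432384/536172945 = 2.08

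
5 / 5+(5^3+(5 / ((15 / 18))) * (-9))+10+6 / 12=165 / 2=82.50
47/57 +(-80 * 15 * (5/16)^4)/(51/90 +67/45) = -20485403/4319232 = -4.74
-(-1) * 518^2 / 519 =268324 / 519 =517.00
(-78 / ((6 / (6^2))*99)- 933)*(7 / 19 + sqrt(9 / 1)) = -660160 / 209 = -3158.66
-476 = -476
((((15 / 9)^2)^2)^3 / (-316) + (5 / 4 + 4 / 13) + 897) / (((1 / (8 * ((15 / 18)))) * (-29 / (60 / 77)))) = -195852104915000 / 1218748862331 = -160.70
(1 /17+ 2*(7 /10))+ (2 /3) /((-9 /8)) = 1988 /2295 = 0.87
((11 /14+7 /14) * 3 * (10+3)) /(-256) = -351 /1792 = -0.20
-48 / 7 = -6.86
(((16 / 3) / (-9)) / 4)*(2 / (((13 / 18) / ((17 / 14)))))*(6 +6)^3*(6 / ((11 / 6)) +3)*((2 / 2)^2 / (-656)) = 337824 / 41041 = 8.23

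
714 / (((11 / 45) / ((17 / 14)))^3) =22832553375 / 260876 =87522.63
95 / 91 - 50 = -4455 / 91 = -48.96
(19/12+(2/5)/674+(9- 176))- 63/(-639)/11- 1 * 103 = -4238636773/15791820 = -268.41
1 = 1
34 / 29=1.17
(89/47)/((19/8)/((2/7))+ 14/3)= 48/329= 0.15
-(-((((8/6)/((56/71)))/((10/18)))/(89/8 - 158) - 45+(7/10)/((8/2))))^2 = -217687627486081/108241000000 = -2011.14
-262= -262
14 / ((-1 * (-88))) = 7 / 44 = 0.16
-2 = -2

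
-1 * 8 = -8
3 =3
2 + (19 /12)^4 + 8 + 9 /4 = 384337 /20736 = 18.53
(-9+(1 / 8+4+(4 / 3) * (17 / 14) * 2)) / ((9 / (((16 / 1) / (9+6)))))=-110 / 567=-0.19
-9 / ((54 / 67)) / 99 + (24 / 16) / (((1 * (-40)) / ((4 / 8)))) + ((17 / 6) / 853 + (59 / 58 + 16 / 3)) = 7314388373 / 1175502240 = 6.22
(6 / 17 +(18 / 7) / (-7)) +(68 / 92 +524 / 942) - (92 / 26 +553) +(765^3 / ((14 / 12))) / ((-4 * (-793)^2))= -707.81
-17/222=-0.08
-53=-53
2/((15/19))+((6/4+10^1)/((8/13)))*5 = 23033/240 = 95.97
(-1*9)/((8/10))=-45/4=-11.25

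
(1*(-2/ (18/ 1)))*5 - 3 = -32/ 9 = -3.56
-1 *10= -10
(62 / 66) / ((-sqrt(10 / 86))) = -31* sqrt(215) / 165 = -2.75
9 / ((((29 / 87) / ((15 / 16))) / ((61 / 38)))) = 24705 / 608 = 40.63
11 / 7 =1.57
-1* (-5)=5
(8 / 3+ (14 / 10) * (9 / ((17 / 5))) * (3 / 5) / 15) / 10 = 3589 / 12750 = 0.28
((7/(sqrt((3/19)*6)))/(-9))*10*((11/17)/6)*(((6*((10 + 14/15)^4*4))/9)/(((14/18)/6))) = -63658743808*sqrt(38)/1549125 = -253316.45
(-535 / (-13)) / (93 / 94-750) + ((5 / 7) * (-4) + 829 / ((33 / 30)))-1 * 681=4913986213 / 70477407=69.72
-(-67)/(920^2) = 67/846400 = 0.00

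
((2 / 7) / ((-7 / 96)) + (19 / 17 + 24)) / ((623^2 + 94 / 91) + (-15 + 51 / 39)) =229567 / 4202911853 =0.00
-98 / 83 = -1.18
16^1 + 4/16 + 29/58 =67/4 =16.75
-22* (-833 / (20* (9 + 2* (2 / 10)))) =9163 / 94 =97.48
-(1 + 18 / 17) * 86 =-3010 / 17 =-177.06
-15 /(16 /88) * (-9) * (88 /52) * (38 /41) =620730 /533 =1164.60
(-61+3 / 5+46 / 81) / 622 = -12116 / 125955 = -0.10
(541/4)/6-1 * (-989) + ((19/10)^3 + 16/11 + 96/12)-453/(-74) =631242857/610500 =1033.98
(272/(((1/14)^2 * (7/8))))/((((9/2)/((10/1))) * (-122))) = -609280/549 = -1109.80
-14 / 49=-2 / 7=-0.29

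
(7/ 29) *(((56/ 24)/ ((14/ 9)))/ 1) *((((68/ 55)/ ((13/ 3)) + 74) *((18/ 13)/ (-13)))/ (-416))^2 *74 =44387845409313/ 4579838559982400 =0.01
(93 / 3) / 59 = 31 / 59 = 0.53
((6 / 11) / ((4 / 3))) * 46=207 / 11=18.82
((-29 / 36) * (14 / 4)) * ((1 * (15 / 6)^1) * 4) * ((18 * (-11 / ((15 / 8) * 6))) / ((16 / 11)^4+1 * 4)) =32693353 / 558450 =58.54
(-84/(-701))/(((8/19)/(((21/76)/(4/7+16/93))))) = 287091/2714272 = 0.11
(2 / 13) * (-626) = -1252 / 13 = -96.31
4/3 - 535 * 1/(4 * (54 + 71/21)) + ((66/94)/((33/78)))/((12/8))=14789/135924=0.11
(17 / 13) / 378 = 0.00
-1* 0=0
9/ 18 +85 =171/ 2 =85.50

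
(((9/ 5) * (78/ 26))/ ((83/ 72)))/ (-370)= -972/ 76775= -0.01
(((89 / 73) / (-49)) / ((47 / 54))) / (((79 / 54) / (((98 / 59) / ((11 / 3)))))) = -1557144 / 175910801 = -0.01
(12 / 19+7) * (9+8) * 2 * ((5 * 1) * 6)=147900 / 19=7784.21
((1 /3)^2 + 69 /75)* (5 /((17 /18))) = 464 /85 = 5.46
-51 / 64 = -0.80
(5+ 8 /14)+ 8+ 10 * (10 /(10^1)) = 23.57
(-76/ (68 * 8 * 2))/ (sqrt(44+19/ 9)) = -57 * sqrt(415)/ 112880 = -0.01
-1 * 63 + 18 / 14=-432 / 7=-61.71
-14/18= -7/9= -0.78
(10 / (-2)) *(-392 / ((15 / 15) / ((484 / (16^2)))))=29645 / 8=3705.62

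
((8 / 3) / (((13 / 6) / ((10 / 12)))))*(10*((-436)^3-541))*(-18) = 15301365600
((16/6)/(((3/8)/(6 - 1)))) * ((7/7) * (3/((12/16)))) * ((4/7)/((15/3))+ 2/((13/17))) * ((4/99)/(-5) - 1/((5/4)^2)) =-18888704/75075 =-251.60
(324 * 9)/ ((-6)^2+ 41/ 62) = 180792/ 2273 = 79.54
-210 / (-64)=105 / 32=3.28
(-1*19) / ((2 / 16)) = -152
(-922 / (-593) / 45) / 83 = 922 / 2214855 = 0.00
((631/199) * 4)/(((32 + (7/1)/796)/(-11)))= -4.36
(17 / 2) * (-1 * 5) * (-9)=765 / 2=382.50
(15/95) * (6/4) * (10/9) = 5/19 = 0.26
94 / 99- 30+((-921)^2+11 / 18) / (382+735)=53842285 / 73722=730.34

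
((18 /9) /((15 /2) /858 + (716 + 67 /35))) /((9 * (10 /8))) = 32032 /129355371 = 0.00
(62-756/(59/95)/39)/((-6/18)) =-70842/767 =-92.36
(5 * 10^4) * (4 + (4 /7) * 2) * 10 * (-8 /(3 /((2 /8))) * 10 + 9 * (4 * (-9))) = -5952000000 /7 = -850285714.29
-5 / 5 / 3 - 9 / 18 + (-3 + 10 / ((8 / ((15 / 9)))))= -7 / 4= -1.75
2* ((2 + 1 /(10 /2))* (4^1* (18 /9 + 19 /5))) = 2552 /25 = 102.08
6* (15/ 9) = 10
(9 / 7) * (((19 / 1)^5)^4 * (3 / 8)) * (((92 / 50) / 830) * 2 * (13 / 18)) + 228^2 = 33718206191418724529642678097 / 581000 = 58034778298483174749815.28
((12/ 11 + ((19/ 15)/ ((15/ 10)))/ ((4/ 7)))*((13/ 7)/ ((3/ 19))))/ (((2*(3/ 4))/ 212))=133161652/ 31185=4270.05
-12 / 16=-3 / 4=-0.75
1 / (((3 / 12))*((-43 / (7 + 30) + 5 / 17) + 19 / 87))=-218892 / 35551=-6.16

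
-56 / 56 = -1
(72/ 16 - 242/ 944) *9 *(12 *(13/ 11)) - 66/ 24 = 1398967/ 2596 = 538.89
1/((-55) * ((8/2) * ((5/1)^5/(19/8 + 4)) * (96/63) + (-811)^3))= 1071/31420442014555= 0.00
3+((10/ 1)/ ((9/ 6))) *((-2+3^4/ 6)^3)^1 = 10142.17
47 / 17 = 2.76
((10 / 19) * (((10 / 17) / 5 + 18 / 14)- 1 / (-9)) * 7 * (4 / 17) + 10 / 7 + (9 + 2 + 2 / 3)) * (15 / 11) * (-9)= -74763525 / 422807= -176.83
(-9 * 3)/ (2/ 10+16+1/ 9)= -1215/ 734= -1.66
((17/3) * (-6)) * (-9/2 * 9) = 1377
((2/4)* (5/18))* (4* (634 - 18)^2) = 210808.89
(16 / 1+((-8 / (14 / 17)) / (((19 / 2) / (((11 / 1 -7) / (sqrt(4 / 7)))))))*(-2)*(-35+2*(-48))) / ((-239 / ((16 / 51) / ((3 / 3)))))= -256 / 12189+67072*sqrt(7) / 95361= 1.84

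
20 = 20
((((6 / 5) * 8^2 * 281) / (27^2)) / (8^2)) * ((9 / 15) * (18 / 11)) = 1124 / 2475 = 0.45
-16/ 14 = -8/ 7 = -1.14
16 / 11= 1.45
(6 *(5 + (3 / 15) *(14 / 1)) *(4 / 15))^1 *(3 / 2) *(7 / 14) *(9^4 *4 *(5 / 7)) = 6141096 / 35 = 175459.89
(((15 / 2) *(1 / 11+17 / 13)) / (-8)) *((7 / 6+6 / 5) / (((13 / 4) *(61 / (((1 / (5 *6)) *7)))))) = -2485 / 680394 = -0.00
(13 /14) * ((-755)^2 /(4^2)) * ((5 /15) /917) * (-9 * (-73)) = 7900.67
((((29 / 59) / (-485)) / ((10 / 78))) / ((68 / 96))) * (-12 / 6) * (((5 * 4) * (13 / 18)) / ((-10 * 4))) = -0.01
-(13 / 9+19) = -184 / 9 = -20.44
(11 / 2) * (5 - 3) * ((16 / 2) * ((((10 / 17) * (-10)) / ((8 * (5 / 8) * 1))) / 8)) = -220 / 17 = -12.94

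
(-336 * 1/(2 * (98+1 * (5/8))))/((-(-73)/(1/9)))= -0.00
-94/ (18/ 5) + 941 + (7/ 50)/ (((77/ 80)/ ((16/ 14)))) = 3170666/ 3465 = 915.06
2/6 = 1/3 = 0.33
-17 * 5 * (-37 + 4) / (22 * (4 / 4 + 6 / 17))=4335 / 46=94.24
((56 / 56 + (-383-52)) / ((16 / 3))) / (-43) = 651 / 344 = 1.89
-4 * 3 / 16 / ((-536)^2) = -0.00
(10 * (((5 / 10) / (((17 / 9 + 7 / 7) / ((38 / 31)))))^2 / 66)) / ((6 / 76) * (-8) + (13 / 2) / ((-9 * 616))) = -233343180 / 21649606927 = -0.01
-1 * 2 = -2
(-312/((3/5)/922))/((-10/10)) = 479440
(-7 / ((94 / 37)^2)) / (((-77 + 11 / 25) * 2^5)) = 239575 / 541187328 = 0.00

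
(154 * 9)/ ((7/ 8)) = 1584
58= 58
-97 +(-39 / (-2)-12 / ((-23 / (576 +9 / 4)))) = 10313 / 46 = 224.20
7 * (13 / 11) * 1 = 8.27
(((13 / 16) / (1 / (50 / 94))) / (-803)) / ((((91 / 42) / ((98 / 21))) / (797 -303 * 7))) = 57925 / 37741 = 1.53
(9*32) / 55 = 288 / 55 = 5.24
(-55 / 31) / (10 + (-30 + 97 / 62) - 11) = 22 / 365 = 0.06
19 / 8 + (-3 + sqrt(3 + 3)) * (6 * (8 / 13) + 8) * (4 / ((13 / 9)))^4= -6120184601 / 2970344 + 255301632 * sqrt(6) / 371293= -376.16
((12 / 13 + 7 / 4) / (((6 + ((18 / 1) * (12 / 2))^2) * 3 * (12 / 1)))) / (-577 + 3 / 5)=-139 / 12592172736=-0.00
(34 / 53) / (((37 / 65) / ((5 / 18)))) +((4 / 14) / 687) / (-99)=292263053 / 933614451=0.31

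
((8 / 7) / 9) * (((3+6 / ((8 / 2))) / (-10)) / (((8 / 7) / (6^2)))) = -1.80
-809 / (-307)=2.64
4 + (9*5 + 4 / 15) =739 / 15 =49.27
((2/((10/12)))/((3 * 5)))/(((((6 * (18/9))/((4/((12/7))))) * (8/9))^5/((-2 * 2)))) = -16807/52428800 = -0.00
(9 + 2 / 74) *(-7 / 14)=-167 / 37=-4.51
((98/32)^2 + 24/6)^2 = 11730625/65536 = 179.00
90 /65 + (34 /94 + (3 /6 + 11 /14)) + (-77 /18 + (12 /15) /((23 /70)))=2105401 /1770678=1.19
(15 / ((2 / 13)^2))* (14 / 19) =17745 / 38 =466.97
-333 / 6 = -111 / 2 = -55.50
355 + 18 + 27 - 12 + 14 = 402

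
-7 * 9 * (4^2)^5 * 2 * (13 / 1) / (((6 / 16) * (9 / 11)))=-5597997738.67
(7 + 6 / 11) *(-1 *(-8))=664 / 11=60.36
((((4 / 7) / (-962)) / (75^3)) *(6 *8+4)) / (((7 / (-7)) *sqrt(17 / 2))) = 8 *sqrt(34) / 1857515625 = 0.00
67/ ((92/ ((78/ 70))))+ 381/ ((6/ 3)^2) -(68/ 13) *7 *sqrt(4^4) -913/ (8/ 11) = -146104767/ 83720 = -1745.16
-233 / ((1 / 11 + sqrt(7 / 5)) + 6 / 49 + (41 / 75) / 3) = 1355604916050 / 18289171199 - 685375354125 * sqrt(35) / 18289171199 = -147.58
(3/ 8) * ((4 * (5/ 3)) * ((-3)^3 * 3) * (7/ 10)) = -567/ 4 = -141.75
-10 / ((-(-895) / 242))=-484 / 179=-2.70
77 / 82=0.94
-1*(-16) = 16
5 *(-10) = -50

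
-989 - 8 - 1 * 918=-1915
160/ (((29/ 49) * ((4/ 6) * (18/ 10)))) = 19600/ 87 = 225.29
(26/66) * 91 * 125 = 4481.06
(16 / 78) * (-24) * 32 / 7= -2048 / 91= -22.51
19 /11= 1.73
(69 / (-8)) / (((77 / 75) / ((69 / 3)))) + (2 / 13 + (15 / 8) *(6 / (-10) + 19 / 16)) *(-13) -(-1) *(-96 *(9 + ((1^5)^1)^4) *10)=-96682853 / 9856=-9809.54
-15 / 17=-0.88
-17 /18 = -0.94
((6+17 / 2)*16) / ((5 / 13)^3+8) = 509704 / 17701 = 28.80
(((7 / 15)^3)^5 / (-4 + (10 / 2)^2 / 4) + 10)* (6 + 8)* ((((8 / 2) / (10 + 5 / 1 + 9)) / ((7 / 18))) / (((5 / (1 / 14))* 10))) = 19705234562261691761 / 229894292449951171875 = 0.09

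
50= 50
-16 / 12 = -4 / 3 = -1.33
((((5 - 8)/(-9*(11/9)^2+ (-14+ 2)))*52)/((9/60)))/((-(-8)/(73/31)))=85410/7099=12.03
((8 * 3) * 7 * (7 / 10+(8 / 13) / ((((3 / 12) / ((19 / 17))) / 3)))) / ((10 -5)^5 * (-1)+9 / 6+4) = -3324216 / 6894095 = -0.48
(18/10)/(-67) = -9/335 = -0.03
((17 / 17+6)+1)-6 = 2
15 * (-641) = -9615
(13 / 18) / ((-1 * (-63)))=13 / 1134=0.01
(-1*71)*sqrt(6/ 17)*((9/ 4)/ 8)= -639*sqrt(102)/ 544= -11.86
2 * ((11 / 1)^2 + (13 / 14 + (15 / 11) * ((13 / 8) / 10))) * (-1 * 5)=-752445 / 616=-1221.50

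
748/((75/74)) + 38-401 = 28127/75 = 375.03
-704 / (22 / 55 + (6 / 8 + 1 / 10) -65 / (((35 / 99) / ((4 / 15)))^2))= 17248000 / 875423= 19.70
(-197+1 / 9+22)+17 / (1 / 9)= -197 / 9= -21.89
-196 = -196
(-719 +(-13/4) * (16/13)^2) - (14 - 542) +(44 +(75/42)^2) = -378975/2548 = -148.73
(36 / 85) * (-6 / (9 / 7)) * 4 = -7.91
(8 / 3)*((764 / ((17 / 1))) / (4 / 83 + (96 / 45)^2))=9511800 / 365041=26.06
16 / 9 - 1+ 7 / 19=196 / 171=1.15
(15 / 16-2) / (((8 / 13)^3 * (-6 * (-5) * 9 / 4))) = -37349 / 552960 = -0.07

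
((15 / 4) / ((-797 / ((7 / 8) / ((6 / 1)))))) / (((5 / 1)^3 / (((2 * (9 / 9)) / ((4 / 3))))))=-21 / 2550400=-0.00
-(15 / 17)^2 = -225 / 289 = -0.78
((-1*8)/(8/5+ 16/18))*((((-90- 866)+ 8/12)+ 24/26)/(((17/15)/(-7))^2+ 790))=439684875/113230507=3.88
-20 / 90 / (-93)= 2 / 837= 0.00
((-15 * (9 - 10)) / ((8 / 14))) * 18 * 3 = 2835 / 2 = 1417.50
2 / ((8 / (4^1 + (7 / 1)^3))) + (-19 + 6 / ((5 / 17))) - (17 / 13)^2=292167 / 3380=86.44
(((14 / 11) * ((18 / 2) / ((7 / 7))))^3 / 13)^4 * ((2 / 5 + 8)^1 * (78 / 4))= 29260032738.20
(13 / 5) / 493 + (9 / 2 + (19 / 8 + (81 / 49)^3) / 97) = 1029873659767 / 225043713160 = 4.58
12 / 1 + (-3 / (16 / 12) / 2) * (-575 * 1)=5271 / 8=658.88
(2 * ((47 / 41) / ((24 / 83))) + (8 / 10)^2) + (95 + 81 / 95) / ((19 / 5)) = 150052117 / 4440300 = 33.79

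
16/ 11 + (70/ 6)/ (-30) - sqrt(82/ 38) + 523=103765/ 198 - sqrt(779)/ 19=522.60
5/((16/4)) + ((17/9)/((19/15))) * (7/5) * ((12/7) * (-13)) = -3441/76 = -45.28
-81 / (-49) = 81 / 49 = 1.65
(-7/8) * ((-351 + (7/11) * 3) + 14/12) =160741/528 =304.43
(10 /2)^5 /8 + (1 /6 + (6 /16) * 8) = 9451 /24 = 393.79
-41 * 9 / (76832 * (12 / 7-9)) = 123 / 186592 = 0.00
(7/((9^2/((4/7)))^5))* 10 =10240/8371769346801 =0.00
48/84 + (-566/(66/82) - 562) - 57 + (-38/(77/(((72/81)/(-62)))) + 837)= -10411384/21483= -484.63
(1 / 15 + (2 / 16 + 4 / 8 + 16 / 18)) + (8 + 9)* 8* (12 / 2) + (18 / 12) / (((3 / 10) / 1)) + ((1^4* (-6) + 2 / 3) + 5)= 296009 / 360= 822.25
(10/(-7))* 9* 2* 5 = -900/7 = -128.57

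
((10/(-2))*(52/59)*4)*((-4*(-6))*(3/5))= -14976/59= -253.83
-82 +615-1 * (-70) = 603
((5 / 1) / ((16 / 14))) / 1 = 35 / 8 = 4.38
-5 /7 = -0.71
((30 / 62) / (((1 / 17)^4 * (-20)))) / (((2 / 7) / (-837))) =47356407 / 8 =5919550.88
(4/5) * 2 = 8/5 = 1.60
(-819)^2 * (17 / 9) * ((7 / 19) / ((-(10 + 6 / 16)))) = -70951608 / 1577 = -44991.51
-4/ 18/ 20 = -1/ 90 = -0.01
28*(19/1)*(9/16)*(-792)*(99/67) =-23463594/67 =-350202.90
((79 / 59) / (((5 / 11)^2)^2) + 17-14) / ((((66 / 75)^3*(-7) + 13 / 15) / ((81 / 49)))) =-7698628800 / 529003853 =-14.55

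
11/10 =1.10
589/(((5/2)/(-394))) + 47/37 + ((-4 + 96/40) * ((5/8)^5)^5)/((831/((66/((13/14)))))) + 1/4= -73006065116973214498563740057541/786492428847628649171517440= -92824.88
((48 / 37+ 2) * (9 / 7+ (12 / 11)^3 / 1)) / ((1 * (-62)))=-1468575 / 10686599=-0.14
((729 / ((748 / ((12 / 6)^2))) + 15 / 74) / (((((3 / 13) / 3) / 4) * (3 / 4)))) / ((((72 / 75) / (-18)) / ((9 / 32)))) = -165996675 / 110704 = -1499.46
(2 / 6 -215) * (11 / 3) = -7084 / 9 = -787.11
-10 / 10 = -1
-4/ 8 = -1/ 2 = -0.50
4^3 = 64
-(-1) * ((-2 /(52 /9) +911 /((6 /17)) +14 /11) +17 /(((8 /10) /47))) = 6144727 /1716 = 3580.84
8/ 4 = 2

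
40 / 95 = 8 / 19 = 0.42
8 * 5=40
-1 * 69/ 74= -69/ 74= -0.93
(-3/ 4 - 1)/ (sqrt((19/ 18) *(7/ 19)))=-3 *sqrt(14)/ 4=-2.81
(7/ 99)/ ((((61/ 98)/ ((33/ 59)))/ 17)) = 11662/ 10797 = 1.08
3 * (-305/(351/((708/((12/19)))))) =-341905/117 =-2922.26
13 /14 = 0.93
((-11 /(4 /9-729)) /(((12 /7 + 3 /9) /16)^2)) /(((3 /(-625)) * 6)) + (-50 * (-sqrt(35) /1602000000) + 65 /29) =-10466266955 /351592897 + sqrt(35) /32040000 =-29.77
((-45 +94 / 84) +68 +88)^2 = 22174681 / 1764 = 12570.68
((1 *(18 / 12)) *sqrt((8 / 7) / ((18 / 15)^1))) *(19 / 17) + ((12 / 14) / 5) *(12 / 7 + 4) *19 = 19 *sqrt(105) / 119 + 912 / 49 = 20.25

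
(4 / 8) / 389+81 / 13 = 63031 / 10114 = 6.23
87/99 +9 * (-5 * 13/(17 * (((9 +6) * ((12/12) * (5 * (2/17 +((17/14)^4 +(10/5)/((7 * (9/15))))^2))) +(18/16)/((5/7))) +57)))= 6057530186156129/7379348257502133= 0.82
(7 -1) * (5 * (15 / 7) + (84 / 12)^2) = 2508 / 7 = 358.29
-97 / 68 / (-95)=97 / 6460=0.02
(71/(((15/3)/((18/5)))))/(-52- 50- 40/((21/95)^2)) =-281799/5074775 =-0.06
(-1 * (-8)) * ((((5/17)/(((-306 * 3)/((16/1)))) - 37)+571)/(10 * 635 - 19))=33334096/49400793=0.67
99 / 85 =1.16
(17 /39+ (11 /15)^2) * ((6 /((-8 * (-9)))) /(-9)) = -712 /78975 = -0.01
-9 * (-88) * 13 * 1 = 10296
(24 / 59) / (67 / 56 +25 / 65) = 17472 / 67909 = 0.26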